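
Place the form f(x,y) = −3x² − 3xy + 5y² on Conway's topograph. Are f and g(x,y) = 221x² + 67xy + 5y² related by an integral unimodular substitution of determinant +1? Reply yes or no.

D₁ = 69, D₂ = 69
river cycle of f (length 4): (5, 3, -3), (-3, 3, 5), (5, 7, -1), (-1, 7, 5)
river cycle of g (length 4): (5, 3, -3), (-3, 3, 5), (5, 7, -1), (-1, 7, 5)
cycles coincide ⇒ equivalent

yes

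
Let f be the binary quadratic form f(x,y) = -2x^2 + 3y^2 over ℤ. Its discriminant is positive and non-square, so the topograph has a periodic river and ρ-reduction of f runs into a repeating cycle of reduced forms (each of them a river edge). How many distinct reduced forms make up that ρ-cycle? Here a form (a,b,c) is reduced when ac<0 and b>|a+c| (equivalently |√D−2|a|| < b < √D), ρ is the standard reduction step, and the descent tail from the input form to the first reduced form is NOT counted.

D = 24, ⌊√D⌋ = 4
descent: ρ → (3,0,-2)
descent: ρ → (-2,4,1)  [lands on river]
river: ρ → (1,4,-2)
ρ-cycle length = 2 (tail of 2 descent steps not counted)

2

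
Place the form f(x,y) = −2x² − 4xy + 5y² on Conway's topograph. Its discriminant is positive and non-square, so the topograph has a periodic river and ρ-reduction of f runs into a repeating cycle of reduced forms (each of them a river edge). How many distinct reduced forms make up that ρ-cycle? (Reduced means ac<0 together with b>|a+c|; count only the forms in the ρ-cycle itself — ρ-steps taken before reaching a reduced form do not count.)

D = 56, ⌊√D⌋ = 7
descent: ρ → (5,4,-2)  [lands on river]
river: ρ → (-2,4,5)
river: ρ → (5,6,-1)
river: ρ → (-1,6,5)
ρ-cycle length = 4 (tail of 1 descent step not counted)

4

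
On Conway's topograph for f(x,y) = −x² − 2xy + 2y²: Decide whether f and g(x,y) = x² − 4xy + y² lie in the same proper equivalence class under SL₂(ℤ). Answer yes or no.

D₁ = 12, D₂ = 12
river cycle of f (length 2): (2, 2, -1), (-1, 2, 2)
river cycle of g (length 2): (1, 2, -2), (-2, 2, 1)
cycles differ ⇒ inequivalent

no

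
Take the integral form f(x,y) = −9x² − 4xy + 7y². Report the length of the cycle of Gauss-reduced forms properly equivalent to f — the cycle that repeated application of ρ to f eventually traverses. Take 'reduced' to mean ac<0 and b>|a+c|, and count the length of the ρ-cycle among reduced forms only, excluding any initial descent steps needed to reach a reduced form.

D = 268, ⌊√D⌋ = 16
descent: ρ → (7,4,-9)  [lands on river]
river: ρ → (-9,14,2)
river: ρ → (2,14,-9)
river: ρ → (-9,4,7)
river: ρ → (7,10,-6)
river: ρ → (-6,14,3)
river: ρ → (3,16,-1)
river: ρ → (-1,16,3)
river: ρ → (3,14,-6)
river: ρ → (-6,10,7)
ρ-cycle length = 10 (tail of 1 descent step not counted)

10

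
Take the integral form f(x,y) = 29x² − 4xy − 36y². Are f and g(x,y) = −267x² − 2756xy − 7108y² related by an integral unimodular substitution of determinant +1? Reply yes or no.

D₁ = 4192, D₂ = 4192
river cycle of f (length 14): (29, 54, -11), (-11, 56, 24), (24, 40, -27), (-27, 14, 37), (37, 60, -4), (-4, 60, 37), (37, 14, -27), (-27, 40, 24), (24, 56, -11), (-11, 54, 29), … (4 more)
river cycle of g (length 14): (-3, 62, 29), (29, 54, -11), (-11, 56, 24), (24, 40, -27), (-27, 14, 37), (37, 60, -4), (-4, 60, 37), (37, 14, -27), (-27, 40, 24), (24, 56, -11), … (4 more)
cycles coincide ⇒ equivalent

yes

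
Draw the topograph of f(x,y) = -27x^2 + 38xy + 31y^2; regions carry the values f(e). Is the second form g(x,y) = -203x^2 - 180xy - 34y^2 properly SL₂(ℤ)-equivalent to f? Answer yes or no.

D₁ = 4792, D₂ = 4792
river cycle of f (length 44): (31, 24, -34), (-34, 44, 21), (21, 40, -38), (-38, 36, 23), (23, 56, -18), (-18, 52, 29), (29, 64, -6), (-6, 68, 7), (7, 58, -51), (-51, 44, 14), … (34 more)
river cycle of g (length 44): (-34, 44, 21), (21, 40, -38), (-38, 36, 23), (23, 56, -18), (-18, 52, 29), (29, 64, -6), (-6, 68, 7), (7, 58, -51), (-51, 44, 14), (14, 68, -3), … (34 more)
cycles coincide ⇒ equivalent

yes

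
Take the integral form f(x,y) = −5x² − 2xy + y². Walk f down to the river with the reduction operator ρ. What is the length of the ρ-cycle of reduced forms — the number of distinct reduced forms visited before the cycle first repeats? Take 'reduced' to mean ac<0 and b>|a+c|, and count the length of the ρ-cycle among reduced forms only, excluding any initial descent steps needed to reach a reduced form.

D = 24, ⌊√D⌋ = 4
descent: ρ → (1,4,-2)  [lands on river]
river: ρ → (-2,4,1)
ρ-cycle length = 2 (tail of 1 descent step not counted)

2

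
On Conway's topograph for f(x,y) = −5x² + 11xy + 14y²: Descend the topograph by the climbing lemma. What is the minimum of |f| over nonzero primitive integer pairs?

river: ρ → (14,17,-2)
river: ρ → (-2,19,5)
river: ρ → (5,11,-14)
river: ρ → (-14,17,2)
river: ρ → (2,19,-5)
river: ρ → (-5,11,14)
closes: descent 0, river 6
min |a| on river = 2

2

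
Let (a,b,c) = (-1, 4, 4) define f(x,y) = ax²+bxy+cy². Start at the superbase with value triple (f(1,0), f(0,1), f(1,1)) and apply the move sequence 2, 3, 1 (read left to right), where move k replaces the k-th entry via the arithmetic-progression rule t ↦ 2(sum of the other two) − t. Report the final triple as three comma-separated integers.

start (-1,4,7) = (f(1,0),f(0,1),f(1,1))
replace slot 2: 2·((-1)+7) − 4 = 8 → (-1,8,7)
replace slot 3: 2·((-1)+8) − 7 = 7 → (-1,8,7)
replace slot 1: 2·(8+7) − (-1) = 31 → (31,8,7)

31,8,7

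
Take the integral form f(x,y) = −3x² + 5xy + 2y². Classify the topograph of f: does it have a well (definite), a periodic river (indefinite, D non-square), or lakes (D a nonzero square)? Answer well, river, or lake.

D = b²−4ac = 5² − 4·(-3)·2 = 49
D = 7² is a perfect square ⇒ form factors over ℤ ⇒ lakes

lake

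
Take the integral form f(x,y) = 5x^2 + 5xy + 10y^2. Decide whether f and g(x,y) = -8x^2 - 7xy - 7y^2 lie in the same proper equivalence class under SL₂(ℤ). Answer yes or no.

D₁ = -175, D₂ = -175
f: reduced (well bottom): (5,5,10) with a≤c, −a<b≤a
g is negative-definite; reduce −g:
−g: flip: (8,7,7)→(7,-7,8)
−g: translate: b→7 (≡-7 mod 14), so (7,-7,8)→(7,7,8)
−g: reduced (well bottom): (7,7,8) with a≤c, −a<b≤a
flip sign back: reduced form of g is (-7,-7,-8)
reduced forms (5, 5, 10) vs (-7, -7, -8) ⇒ inequivalent

no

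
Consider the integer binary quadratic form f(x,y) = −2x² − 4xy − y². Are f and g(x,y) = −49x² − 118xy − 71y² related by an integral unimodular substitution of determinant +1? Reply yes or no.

D₁ = 8, D₂ = 8
river cycle of f (length 2): (-1, 2, 1), (1, 2, -1)
river cycle of g (length 2): (1, 2, -1), (-1, 2, 1)
cycles coincide ⇒ equivalent

yes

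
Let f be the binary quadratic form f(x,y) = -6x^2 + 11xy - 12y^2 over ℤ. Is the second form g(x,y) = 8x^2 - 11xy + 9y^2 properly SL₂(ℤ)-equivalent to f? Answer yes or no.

D₁ = -167, D₂ = -167
f is negative-definite; reduce −f:
−f: translate: b→1 (≡-11 mod 12), so (6,-11,12)→(6,1,7)
−f: reduced (well bottom): (6,1,7) with a≤c, −a<b≤a
flip sign back: reduced form of f is (-6,-1,-7)
g: translate: b→5 (≡-11 mod 16), so (8,-11,9)→(8,5,6)
g: flip: (8,5,6)→(6,-5,8)
g: reduced (well bottom): (6,-5,8) with a≤c, −a<b≤a
reduced forms (-6, -1, -7) vs (6, -5, 8) ⇒ inequivalent

no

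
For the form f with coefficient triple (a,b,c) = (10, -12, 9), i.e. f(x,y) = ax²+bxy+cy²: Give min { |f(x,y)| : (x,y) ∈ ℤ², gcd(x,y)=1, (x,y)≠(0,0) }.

translate: b→8 (≡-12 mod 20), so (10,-12,9)→(10,8,7)
flip: (10,8,7)→(7,-8,10)
translate: b→6 (≡-8 mod 14), so (7,-8,10)→(7,6,9)
reduced (well bottom): (7,6,9) with a≤c, −a<b≤a
well minimum = a = 7

7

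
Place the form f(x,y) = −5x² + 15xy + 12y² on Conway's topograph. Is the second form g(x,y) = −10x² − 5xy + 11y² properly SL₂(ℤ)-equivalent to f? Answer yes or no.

D₁ = 465, D₂ = 465
river cycle of f (length 10): (12, 9, -8), (-8, 7, 13), (13, 19, -2), (-2, 21, 3), (3, 21, -2), (-2, 19, 13), (13, 7, -8), (-8, 9, 12), (12, 15, -5), (-5, 15, 12)
river cycle of g (length 10): (11, 5, -10), (-10, 15, 6), (6, 21, -1), (-1, 21, 6), (6, 15, -10), (-10, 5, 11), (11, 17, -4), (-4, 15, 15), (15, 15, -4), (-4, 17, 11)
cycles differ ⇒ inequivalent

no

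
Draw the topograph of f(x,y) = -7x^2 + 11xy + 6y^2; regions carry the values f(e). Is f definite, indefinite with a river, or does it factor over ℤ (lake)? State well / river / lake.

D = b²−4ac = 11² − 4·(-7)·6 = 289
D = 17² is a perfect square ⇒ form factors over ℤ ⇒ lakes

lake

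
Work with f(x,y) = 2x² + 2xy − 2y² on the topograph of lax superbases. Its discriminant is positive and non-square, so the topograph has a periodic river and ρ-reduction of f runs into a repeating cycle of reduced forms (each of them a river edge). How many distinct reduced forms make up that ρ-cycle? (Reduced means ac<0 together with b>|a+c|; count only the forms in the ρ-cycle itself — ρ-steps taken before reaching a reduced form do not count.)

D = 20, ⌊√D⌋ = 4
river: ρ → (-2,2,2)
river: ρ → (2,2,-2)
ρ-cycle length = 2 (tail of 0 descent steps not counted)

2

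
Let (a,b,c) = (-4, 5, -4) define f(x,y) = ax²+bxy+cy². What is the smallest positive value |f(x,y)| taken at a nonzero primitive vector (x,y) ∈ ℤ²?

translate: b→3 (≡-5 mod 8), so (4,-5,4)→(4,3,3)
flip: (4,3,3)→(3,-3,4)
translate: b→3 (≡-3 mod 6), so (3,-3,4)→(3,3,4)
reduced (well bottom): (3,3,4) with a≤c, −a<b≤a
well minimum |f| = |-3| = 3 (negative-definite)

3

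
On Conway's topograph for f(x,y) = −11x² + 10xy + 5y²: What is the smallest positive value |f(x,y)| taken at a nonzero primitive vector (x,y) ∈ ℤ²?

river: ρ → (5,10,-11)
river: ρ → (-11,12,4)
river: ρ → (4,12,-11)
river: ρ → (-11,10,5)
closes: descent 0, river 4
min |a| on river = 4

4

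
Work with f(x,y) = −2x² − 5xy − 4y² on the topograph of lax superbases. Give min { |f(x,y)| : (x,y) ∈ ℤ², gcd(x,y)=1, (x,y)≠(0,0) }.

translate: b→1 (≡5 mod 4), so (2,5,4)→(2,1,1)
flip: (2,1,1)→(1,-1,2)
translate: b→1 (≡-1 mod 2), so (1,-1,2)→(1,1,2)
reduced (well bottom): (1,1,2) with a≤c, −a<b≤a
well minimum |f| = |-1| = 1 (negative-definite)

1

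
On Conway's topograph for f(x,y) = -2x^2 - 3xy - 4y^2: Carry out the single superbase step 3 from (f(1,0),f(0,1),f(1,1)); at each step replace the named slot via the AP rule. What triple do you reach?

start (-2,-4,-9) = (f(1,0),f(0,1),f(1,1))
replace slot 3: 2·((-2)+(-4)) − (-9) = -3 → (-2,-4,-3)

-2,-4,-3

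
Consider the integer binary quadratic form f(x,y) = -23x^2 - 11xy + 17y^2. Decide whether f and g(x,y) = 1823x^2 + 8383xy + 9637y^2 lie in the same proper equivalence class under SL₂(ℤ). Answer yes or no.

D₁ = 1685, D₂ = 1685
river cycle of f (length 10): (17, 11, -23), (-23, 35, 5), (5, 35, -23), (-23, 11, 17), (17, 23, -17), (-17, 11, 23), (23, 35, -5), (-5, 35, 23), (23, 11, -17), (-17, 23, 17)
river cycle of g (length 10): (17, 11, -23), (-23, 35, 5), (5, 35, -23), (-23, 11, 17), (17, 23, -17), (-17, 11, 23), (23, 35, -5), (-5, 35, 23), (23, 11, -17), (-17, 23, 17)
cycles coincide ⇒ equivalent

yes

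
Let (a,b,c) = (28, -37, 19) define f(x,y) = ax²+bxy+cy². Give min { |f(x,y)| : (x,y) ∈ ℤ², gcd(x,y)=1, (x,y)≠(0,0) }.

translate: b→19 (≡-37 mod 56), so (28,-37,19)→(28,19,10)
flip: (28,19,10)→(10,-19,28)
translate: b→1 (≡-19 mod 20), so (10,-19,28)→(10,1,19)
reduced (well bottom): (10,1,19) with a≤c, −a<b≤a
well minimum = a = 10

10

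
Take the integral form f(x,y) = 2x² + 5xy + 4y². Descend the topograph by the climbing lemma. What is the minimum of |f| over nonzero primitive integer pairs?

translate: b→1 (≡5 mod 4), so (2,5,4)→(2,1,1)
flip: (2,1,1)→(1,-1,2)
translate: b→1 (≡-1 mod 2), so (1,-1,2)→(1,1,2)
reduced (well bottom): (1,1,2) with a≤c, −a<b≤a
well minimum = a = 1

1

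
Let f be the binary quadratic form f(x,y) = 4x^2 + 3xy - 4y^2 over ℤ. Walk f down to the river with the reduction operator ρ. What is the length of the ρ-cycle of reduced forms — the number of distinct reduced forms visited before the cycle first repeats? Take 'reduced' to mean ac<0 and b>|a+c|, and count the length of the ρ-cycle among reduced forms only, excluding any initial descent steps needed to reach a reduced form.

D = 73, ⌊√D⌋ = 8
river: ρ → (-4,5,3)
river: ρ → (3,7,-2)
river: ρ → (-2,5,6)
river: ρ → (6,7,-1)
river: ρ → (-1,7,6)
river: ρ → (6,5,-2)
river: ρ → (-2,7,3)
river: ρ → (3,5,-4)
river: ρ → (-4,3,4)
river: ρ → (4,5,-3)
river: ρ → (-3,7,2)
river: ρ → (2,5,-6)
river: ρ → (-6,7,1)
river: ρ → (1,7,-6)
river: ρ → (-6,5,2)
river: ρ → (2,7,-3)
river: ρ → (-3,5,4)
river: ρ → (4,3,-4)
ρ-cycle length = 18 (tail of 0 descent steps not counted)

18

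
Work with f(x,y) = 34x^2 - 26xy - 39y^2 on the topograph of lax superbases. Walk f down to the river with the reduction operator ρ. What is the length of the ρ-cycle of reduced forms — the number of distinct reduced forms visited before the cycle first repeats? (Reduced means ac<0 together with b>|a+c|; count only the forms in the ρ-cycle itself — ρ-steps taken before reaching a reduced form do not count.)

D = 5980, ⌊√D⌋ = 77
descent: ρ → (-39,26,34)  [lands on river]
river: ρ → (34,42,-31)
river: ρ → (-31,20,45)
river: ρ → (45,70,-6)
river: ρ → (-6,74,21)
river: ρ → (21,52,-39)
ρ-cycle length = 6 (tail of 1 descent step not counted)

6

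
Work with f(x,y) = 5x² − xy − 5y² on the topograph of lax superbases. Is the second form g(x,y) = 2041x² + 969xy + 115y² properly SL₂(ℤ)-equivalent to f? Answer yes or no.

D₁ = 101, D₂ = 101
river cycle of f (length 6): (-5, 1, 5), (5, 9, -1), (-1, 9, 5), (5, 1, -5), (-5, 9, 1), (1, 9, -5)
river cycle of g (length 6): (5, 9, -1), (-1, 9, 5), (5, 1, -5), (-5, 9, 1), (1, 9, -5), (-5, 1, 5)
cycles coincide ⇒ equivalent

yes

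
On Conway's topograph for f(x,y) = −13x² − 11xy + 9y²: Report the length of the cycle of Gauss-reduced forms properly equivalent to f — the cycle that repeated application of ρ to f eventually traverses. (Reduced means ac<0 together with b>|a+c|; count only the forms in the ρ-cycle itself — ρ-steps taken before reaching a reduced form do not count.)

D = 589, ⌊√D⌋ = 24
descent: ρ → (9,11,-13)  [lands on river]
river: ρ → (-13,15,7)
river: ρ → (7,13,-15)
river: ρ → (-15,17,5)
river: ρ → (5,23,-3)
river: ρ → (-3,19,19)
river: ρ → (19,19,-3)
river: ρ → (-3,23,5)
river: ρ → (5,17,-15)
river: ρ → (-15,13,7)
river: ρ → (7,15,-13)
river: ρ → (-13,11,9)
river: ρ → (9,7,-15)
river: ρ → (-15,23,1)
river: ρ → (1,23,-15)
river: ρ → (-15,7,9)
ρ-cycle length = 16 (tail of 1 descent step not counted)

16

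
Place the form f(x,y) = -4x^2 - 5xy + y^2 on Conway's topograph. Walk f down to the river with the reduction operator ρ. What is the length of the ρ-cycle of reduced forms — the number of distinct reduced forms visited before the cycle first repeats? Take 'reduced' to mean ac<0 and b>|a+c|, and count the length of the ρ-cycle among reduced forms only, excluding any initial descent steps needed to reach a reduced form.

D = 41, ⌊√D⌋ = 6
descent: ρ → (1,5,-4)  [lands on river]
river: ρ → (-4,3,2)
river: ρ → (2,5,-2)
river: ρ → (-2,3,4)
river: ρ → (4,5,-1)
river: ρ → (-1,5,4)
river: ρ → (4,3,-2)
river: ρ → (-2,5,2)
river: ρ → (2,3,-4)
river: ρ → (-4,5,1)
ρ-cycle length = 10 (tail of 1 descent step not counted)

10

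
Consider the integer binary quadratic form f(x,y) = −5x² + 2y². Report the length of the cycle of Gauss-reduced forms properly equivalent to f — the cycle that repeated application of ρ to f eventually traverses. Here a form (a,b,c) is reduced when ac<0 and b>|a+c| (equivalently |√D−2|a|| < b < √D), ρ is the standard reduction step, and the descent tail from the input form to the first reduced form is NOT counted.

D = 40, ⌊√D⌋ = 6
descent: ρ → (2,4,-3)  [lands on river]
river: ρ → (-3,2,3)
river: ρ → (3,4,-2)
river: ρ → (-2,4,3)
river: ρ → (3,2,-3)
river: ρ → (-3,4,2)
ρ-cycle length = 6 (tail of 1 descent step not counted)

6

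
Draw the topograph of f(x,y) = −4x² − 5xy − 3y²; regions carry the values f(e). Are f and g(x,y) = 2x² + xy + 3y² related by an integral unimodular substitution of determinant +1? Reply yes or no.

D₁ = -23, D₂ = -23
f is negative-definite; reduce −f:
−f: translate: b→-3 (≡5 mod 8), so (4,5,3)→(4,-3,2)
−f: flip: (4,-3,2)→(2,3,4)
−f: translate: b→-1 (≡3 mod 4), so (2,3,4)→(2,-1,3)
−f: reduced (well bottom): (2,-1,3) with a≤c, −a<b≤a
flip sign back: reduced form of f is (-2,1,-3)
g: reduced (well bottom): (2,1,3) with a≤c, −a<b≤a
reduced forms (-2, 1, -3) vs (2, 1, 3) ⇒ inequivalent

no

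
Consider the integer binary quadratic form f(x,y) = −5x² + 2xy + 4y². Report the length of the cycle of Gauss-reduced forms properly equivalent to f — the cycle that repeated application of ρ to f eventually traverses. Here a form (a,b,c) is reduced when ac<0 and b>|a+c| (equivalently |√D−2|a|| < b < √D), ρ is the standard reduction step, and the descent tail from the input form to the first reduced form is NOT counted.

D = 84, ⌊√D⌋ = 9
river: ρ → (4,6,-3)
river: ρ → (-3,6,4)
river: ρ → (4,2,-5)
river: ρ → (-5,8,1)
river: ρ → (1,8,-5)
river: ρ → (-5,2,4)
ρ-cycle length = 6 (tail of 0 descent steps not counted)

6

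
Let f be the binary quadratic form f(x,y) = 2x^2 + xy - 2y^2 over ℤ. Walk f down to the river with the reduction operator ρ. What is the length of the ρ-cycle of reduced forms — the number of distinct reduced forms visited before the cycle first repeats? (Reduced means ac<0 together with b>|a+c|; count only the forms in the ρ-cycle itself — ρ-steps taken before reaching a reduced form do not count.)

D = 17, ⌊√D⌋ = 4
river: ρ → (-2,3,1)
river: ρ → (1,3,-2)
river: ρ → (-2,1,2)
river: ρ → (2,3,-1)
river: ρ → (-1,3,2)
river: ρ → (2,1,-2)
ρ-cycle length = 6 (tail of 0 descent steps not counted)

6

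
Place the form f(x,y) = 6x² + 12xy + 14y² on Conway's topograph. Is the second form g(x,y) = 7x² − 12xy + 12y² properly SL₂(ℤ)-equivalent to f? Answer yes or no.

D₁ = -192, D₂ = -192
f: translate: b→0 (≡12 mod 12), so (6,12,14)→(6,0,8)
f: reduced (well bottom): (6,0,8) with a≤c, −a<b≤a
g: translate: b→2 (≡-12 mod 14), so (7,-12,12)→(7,2,7)
g: reduced (well bottom): (7,2,7) with a≤c, −a<b≤a
reduced forms (6, 0, 8) vs (7, 2, 7) ⇒ inequivalent

no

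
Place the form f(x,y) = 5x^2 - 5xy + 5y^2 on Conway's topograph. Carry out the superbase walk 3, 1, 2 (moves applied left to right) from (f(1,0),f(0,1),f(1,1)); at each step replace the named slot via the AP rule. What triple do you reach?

start (5,5,5) = (f(1,0),f(0,1),f(1,1))
replace slot 3: 2·(5+5) − 5 = 15 → (5,5,15)
replace slot 1: 2·(5+15) − 5 = 35 → (35,5,15)
replace slot 2: 2·(35+15) − 5 = 95 → (35,95,15)

35,95,15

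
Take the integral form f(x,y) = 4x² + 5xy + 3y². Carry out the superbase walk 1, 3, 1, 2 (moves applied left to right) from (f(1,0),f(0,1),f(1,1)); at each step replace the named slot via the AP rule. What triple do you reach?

start (4,3,12) = (f(1,0),f(0,1),f(1,1))
replace slot 1: 2·(3+12) − 4 = 26 → (26,3,12)
replace slot 3: 2·(26+3) − 12 = 46 → (26,3,46)
replace slot 1: 2·(3+46) − 26 = 72 → (72,3,46)
replace slot 2: 2·(72+46) − 3 = 233 → (72,233,46)

72,233,46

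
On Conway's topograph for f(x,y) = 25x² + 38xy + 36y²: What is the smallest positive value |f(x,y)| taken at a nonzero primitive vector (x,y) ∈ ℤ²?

translate: b→-12 (≡38 mod 50), so (25,38,36)→(25,-12,23)
flip: (25,-12,23)→(23,12,25)
reduced (well bottom): (23,12,25) with a≤c, −a<b≤a
well minimum = a = 23

23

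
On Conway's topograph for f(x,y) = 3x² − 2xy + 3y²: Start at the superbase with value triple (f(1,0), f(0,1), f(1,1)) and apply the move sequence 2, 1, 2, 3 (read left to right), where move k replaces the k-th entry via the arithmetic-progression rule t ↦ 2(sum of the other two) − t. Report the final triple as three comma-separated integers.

start (3,3,4) = (f(1,0),f(0,1),f(1,1))
replace slot 2: 2·(3+4) − 3 = 11 → (3,11,4)
replace slot 1: 2·(11+4) − 3 = 27 → (27,11,4)
replace slot 2: 2·(27+4) − 11 = 51 → (27,51,4)
replace slot 3: 2·(27+51) − 4 = 152 → (27,51,152)

27,51,152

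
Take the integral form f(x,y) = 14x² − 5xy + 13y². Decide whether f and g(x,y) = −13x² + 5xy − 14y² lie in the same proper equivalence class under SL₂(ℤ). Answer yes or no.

D₁ = -703, D₂ = -703
f: flip: (14,-5,13)→(13,5,14)
f: reduced (well bottom): (13,5,14) with a≤c, −a<b≤a
g is negative-definite; reduce −g:
−g: reduced (well bottom): (13,-5,14) with a≤c, −a<b≤a
flip sign back: reduced form of g is (-13,5,-14)
reduced forms (13, 5, 14) vs (-13, 5, -14) ⇒ inequivalent

no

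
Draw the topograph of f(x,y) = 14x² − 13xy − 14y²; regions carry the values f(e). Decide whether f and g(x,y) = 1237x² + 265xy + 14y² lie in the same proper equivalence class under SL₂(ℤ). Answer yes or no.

D₁ = 953, D₂ = 953
river cycle of f (length 38): (-14, 13, 14), (14, 15, -13), (-13, 11, 16), (16, 21, -8), (-8, 27, 7), (7, 29, -4), (-4, 27, 14), (14, 29, -2), (-2, 27, 28), (28, 29, -1), … (28 more)
river cycle of g (length 38): (14, 15, -13), (-13, 11, 16), (16, 21, -8), (-8, 27, 7), (7, 29, -4), (-4, 27, 14), (14, 29, -2), (-2, 27, 28), (28, 29, -1), (-1, 29, 28), … (28 more)
cycles coincide ⇒ equivalent

yes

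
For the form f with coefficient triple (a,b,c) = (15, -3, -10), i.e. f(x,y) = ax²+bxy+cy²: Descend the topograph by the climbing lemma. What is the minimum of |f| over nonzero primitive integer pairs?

descent: ρ → (-10,23,2)  [lands on river]
river: ρ → (2,21,-21)
river: ρ → (-21,21,2)
river: ρ → (2,23,-10)
river: ρ → (-10,17,8)
river: ρ → (8,15,-12)
river: ρ → (-12,9,11)
river: ρ → (11,13,-10)
river: ρ → (-10,7,14)
river: ρ → (14,21,-3)
river: ρ → (-3,21,14)
river: ρ → (14,7,-10)
river: ρ → (-10,13,11)
river: ρ → (11,9,-12)
river: ρ → (-12,15,8)
river: ρ → (8,17,-10)
closes: descent 1, river 16
min |a| on river = 2

2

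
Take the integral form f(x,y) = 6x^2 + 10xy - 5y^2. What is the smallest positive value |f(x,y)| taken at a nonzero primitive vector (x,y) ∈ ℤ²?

river: ρ → (-5,10,6)
river: ρ → (6,14,-1)
river: ρ → (-1,14,6)
river: ρ → (6,10,-5)
closes: descent 0, river 4
min |a| on river = 1

1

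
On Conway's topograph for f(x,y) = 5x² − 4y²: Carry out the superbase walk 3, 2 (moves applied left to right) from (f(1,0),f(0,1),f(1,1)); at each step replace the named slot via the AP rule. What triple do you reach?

start (5,-4,1) = (f(1,0),f(0,1),f(1,1))
replace slot 3: 2·(5+(-4)) − 1 = 1 → (5,-4,1)
replace slot 2: 2·(5+1) − (-4) = 16 → (5,16,1)

5,16,1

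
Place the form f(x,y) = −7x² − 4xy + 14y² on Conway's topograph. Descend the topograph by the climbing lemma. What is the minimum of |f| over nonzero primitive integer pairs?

descent: ρ → (14,4,-7)
descent: ρ → (-7,10,11)  [lands on river]
river: ρ → (11,12,-6)
river: ρ → (-6,12,11)
river: ρ → (11,10,-7)
river: ρ → (-7,18,3)
river: ρ → (3,18,-7)
closes: descent 2, river 6
min |a| on river = 3

3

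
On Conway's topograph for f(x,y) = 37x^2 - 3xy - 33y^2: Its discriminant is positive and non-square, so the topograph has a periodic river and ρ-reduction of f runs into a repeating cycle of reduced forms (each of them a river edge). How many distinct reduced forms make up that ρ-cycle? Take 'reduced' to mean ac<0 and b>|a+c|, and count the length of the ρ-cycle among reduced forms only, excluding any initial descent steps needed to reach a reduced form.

D = 4893, ⌊√D⌋ = 69
descent: ρ → (-33,69,1)  [lands on river]
river: ρ → (1,69,-33)
river: ρ → (-33,63,7)
river: ρ → (7,63,-33)
ρ-cycle length = 4 (tail of 1 descent step not counted)

4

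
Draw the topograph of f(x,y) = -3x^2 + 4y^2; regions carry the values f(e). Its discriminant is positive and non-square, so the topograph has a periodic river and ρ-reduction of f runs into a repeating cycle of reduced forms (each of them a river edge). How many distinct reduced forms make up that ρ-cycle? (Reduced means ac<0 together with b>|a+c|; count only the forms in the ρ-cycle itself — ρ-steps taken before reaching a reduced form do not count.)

D = 48, ⌊√D⌋ = 6
descent: ρ → (4,0,-3)
descent: ρ → (-3,6,1)  [lands on river]
river: ρ → (1,6,-3)
ρ-cycle length = 2 (tail of 2 descent steps not counted)

2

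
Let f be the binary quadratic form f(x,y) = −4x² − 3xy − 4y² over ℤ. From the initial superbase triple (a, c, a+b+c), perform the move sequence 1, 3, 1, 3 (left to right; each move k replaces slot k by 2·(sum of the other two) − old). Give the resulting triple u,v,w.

start (-4,-4,-11) = (f(1,0),f(0,1),f(1,1))
replace slot 1: 2·((-4)+(-11)) − (-4) = -26 → (-26,-4,-11)
replace slot 3: 2·((-26)+(-4)) − (-11) = -49 → (-26,-4,-49)
replace slot 1: 2·((-4)+(-49)) − (-26) = -80 → (-80,-4,-49)
replace slot 3: 2·((-80)+(-4)) − (-49) = -119 → (-80,-4,-119)

-80,-4,-119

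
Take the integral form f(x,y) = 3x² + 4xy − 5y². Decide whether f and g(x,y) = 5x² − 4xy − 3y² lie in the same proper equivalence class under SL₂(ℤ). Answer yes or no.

D₁ = 76, D₂ = 76
river cycle of f (length 6): (-5, 6, 2), (2, 6, -5), (-5, 4, 3), (3, 8, -1), (-1, 8, 3), (3, 4, -5)
river cycle of g (length 6): (-3, 4, 5), (5, 6, -2), (-2, 6, 5), (5, 4, -3), (-3, 8, 1), (1, 8, -3)
cycles differ ⇒ inequivalent

no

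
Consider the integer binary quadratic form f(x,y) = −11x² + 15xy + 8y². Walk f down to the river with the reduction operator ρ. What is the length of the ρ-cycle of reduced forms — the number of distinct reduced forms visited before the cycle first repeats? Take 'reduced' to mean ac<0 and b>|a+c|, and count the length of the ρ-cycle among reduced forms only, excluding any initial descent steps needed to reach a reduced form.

D = 577, ⌊√D⌋ = 24
river: ρ → (8,17,-9)
river: ρ → (-9,19,6)
river: ρ → (6,17,-12)
river: ρ → (-12,7,11)
river: ρ → (11,15,-8)
river: ρ → (-8,17,9)
river: ρ → (9,19,-6)
river: ρ → (-6,17,12)
river: ρ → (12,7,-11)
river: ρ → (-11,15,8)
ρ-cycle length = 10 (tail of 0 descent steps not counted)

10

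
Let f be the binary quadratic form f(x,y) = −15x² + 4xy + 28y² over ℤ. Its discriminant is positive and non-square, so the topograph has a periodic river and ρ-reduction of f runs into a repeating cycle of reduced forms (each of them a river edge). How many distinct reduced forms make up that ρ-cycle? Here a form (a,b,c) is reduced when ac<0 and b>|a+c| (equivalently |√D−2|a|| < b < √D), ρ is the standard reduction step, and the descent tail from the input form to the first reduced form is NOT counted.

D = 1696, ⌊√D⌋ = 41
descent: ρ → (28,-4,-15)
descent: ρ → (-15,34,9)  [lands on river]
river: ρ → (9,38,-7)
river: ρ → (-7,32,24)
river: ρ → (24,16,-15)
river: ρ → (-15,14,25)
river: ρ → (25,36,-4)
river: ρ → (-4,36,25)
river: ρ → (25,14,-15)
river: ρ → (-15,16,24)
river: ρ → (24,32,-7)
river: ρ → (-7,38,9)
river: ρ → (9,34,-15)
river: ρ → (-15,26,17)
river: ρ → (17,8,-24)
river: ρ → (-24,40,1)
river: ρ → (1,40,-24)
river: ρ → (-24,8,17)
river: ρ → (17,26,-15)
ρ-cycle length = 18 (tail of 2 descent steps not counted)

18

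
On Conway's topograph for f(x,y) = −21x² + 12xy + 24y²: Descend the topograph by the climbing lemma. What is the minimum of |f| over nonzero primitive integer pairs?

river: ρ → (24,36,-9)
river: ρ → (-9,36,24)
river: ρ → (24,12,-21)
river: ρ → (-21,30,15)
river: ρ → (15,30,-21)
river: ρ → (-21,12,24)
closes: descent 0, river 6
min |a| on river = 9

9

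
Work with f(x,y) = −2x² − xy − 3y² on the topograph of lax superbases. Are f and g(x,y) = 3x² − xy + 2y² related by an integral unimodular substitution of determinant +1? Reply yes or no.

D₁ = -23, D₂ = -23
f is negative-definite; reduce −f:
−f: reduced (well bottom): (2,1,3) with a≤c, −a<b≤a
flip sign back: reduced form of f is (-2,-1,-3)
g: flip: (3,-1,2)→(2,1,3)
g: reduced (well bottom): (2,1,3) with a≤c, −a<b≤a
reduced forms (-2, -1, -3) vs (2, 1, 3) ⇒ inequivalent

no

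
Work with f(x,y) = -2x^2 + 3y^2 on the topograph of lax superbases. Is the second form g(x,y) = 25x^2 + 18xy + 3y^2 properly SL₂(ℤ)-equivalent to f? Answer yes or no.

D₁ = 24, D₂ = 24
river cycle of f (length 2): (-2, 4, 1), (1, 4, -2)
river cycle of g (length 2): (-2, 4, 1), (1, 4, -2)
cycles coincide ⇒ equivalent

yes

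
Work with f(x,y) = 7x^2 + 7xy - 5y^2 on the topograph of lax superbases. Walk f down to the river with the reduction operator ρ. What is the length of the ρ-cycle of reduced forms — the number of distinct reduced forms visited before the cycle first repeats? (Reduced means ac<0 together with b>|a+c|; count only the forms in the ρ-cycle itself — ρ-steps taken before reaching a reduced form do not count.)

D = 189, ⌊√D⌋ = 13
river: ρ → (-5,13,1)
river: ρ → (1,13,-5)
river: ρ → (-5,7,7)
river: ρ → (7,7,-5)
ρ-cycle length = 4 (tail of 0 descent steps not counted)

4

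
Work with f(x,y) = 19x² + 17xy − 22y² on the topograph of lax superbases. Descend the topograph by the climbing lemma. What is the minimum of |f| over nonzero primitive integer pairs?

river: ρ → (-22,27,14)
river: ρ → (14,29,-20)
river: ρ → (-20,11,23)
river: ρ → (23,35,-8)
river: ρ → (-8,29,35)
river: ρ → (35,41,-2)
river: ρ → (-2,43,14)
river: ρ → (14,41,-5)
river: ρ → (-5,39,22)
river: ρ → (22,5,-22)
river: ρ → (-22,39,5)
river: ρ → (5,41,-14)
river: ρ → (-14,43,2)
river: ρ → (2,41,-35)
river: ρ → (-35,29,8)
river: ρ → (8,35,-23)
river: ρ → (-23,11,20)
river: ρ → (20,29,-14)
river: ρ → (-14,27,22)
river: ρ → (22,17,-19)
river: ρ → (-19,21,20)
river: ρ → (20,19,-20)
river: ρ → (-20,21,19)
river: ρ → (19,17,-22)
closes: descent 0, river 24
min |a| on river = 2

2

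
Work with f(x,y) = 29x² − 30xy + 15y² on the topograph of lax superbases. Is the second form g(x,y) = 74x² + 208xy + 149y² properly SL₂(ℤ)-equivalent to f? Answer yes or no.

D₁ = -840, D₂ = -840
f: translate: b→28 (≡-30 mod 58), so (29,-30,15)→(29,28,14)
f: flip: (29,28,14)→(14,-28,29)
f: translate: b→0 (≡-28 mod 28), so (14,-28,29)→(14,0,15)
f: reduced (well bottom): (14,0,15) with a≤c, −a<b≤a
g: translate: b→60 (≡208 mod 148), so (74,208,149)→(74,60,15)
g: flip: (74,60,15)→(15,-60,74)
g: translate: b→0 (≡-60 mod 30), so (15,-60,74)→(15,0,14)
g: flip: (15,0,14)→(14,0,15)
g: reduced (well bottom): (14,0,15) with a≤c, −a<b≤a
reduced forms (14, 0, 15) vs (14, 0, 15) ⇒ equivalent

yes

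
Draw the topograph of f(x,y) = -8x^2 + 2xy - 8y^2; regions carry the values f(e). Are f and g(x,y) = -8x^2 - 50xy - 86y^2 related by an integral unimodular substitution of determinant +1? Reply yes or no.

D₁ = -252, D₂ = -252
f is negative-definite; reduce −f:
−f: flip: (8,-2,8)→(8,2,8)
−f: reduced (well bottom): (8,2,8) with a≤c, −a<b≤a
flip sign back: reduced form of f is (-8,-2,-8)
g is negative-definite; reduce −g:
−g: translate: b→2 (≡50 mod 16), so (8,50,86)→(8,2,8)
−g: reduced (well bottom): (8,2,8) with a≤c, −a<b≤a
flip sign back: reduced form of g is (-8,-2,-8)
reduced forms (-8, -2, -8) vs (-8, -2, -8) ⇒ equivalent

yes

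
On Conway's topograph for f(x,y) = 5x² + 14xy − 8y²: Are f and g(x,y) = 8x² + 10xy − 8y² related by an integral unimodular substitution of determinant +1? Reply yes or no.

D₁ = 356, D₂ = 356
river cycle of f (length 10): (-8, 18, 1), (1, 18, -8), (-8, 14, 5), (5, 16, -5), (-5, 14, 8), (8, 18, -1), (-1, 18, 8), (8, 14, -5), (-5, 16, 5), (5, 14, -8)
river cycle of g (length 14): (-8, 6, 10), (10, 14, -4), (-4, 18, 2), (2, 18, -4), (-4, 14, 10), (10, 6, -8), (-8, 10, 8), (8, 6, -10), (-10, 14, 4), (4, 18, -2), … (4 more)
cycles differ ⇒ inequivalent

no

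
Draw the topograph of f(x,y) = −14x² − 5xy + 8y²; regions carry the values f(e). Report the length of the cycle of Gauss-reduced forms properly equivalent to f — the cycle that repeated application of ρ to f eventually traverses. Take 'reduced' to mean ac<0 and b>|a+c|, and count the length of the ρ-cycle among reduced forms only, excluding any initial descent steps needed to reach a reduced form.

D = 473, ⌊√D⌋ = 21
descent: ρ → (8,21,-1)  [lands on river]
river: ρ → (-1,21,8)
river: ρ → (8,11,-11)
river: ρ → (-11,11,8)
ρ-cycle length = 4 (tail of 1 descent step not counted)

4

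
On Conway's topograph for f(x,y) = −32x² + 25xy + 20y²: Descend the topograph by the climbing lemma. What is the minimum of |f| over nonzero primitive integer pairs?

river: ρ → (20,55,-2)
river: ρ → (-2,53,47)
river: ρ → (47,41,-8)
river: ρ → (-8,55,5)
river: ρ → (5,55,-8)
river: ρ → (-8,41,47)
river: ρ → (47,53,-2)
river: ρ → (-2,55,20)
river: ρ → (20,25,-32)
river: ρ → (-32,39,13)
river: ρ → (13,39,-32)
river: ρ → (-32,25,20)
closes: descent 0, river 12
min |a| on river = 2

2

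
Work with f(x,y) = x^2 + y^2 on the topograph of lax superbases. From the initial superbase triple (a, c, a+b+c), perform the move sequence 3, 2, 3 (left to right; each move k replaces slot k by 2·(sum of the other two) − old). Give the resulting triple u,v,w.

start (1,1,2) = (f(1,0),f(0,1),f(1,1))
replace slot 3: 2·(1+1) − 2 = 2 → (1,1,2)
replace slot 2: 2·(1+2) − 1 = 5 → (1,5,2)
replace slot 3: 2·(1+5) − 2 = 10 → (1,5,10)

1,5,10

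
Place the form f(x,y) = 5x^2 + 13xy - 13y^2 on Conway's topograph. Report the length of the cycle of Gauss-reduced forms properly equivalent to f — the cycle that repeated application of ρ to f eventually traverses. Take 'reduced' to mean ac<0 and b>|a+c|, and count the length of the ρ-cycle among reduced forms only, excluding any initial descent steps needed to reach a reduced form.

D = 429, ⌊√D⌋ = 20
river: ρ → (-13,13,5)
river: ρ → (5,17,-7)
river: ρ → (-7,11,11)
river: ρ → (11,11,-7)
river: ρ → (-7,17,5)
river: ρ → (5,13,-13)
ρ-cycle length = 6 (tail of 0 descent steps not counted)

6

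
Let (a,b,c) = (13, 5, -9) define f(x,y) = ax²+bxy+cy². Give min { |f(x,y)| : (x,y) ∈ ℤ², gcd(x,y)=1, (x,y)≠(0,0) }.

river: ρ → (-9,13,9)
river: ρ → (9,5,-13)
river: ρ → (-13,21,1)
river: ρ → (1,21,-13)
river: ρ → (-13,5,9)
river: ρ → (9,13,-9)
river: ρ → (-9,5,13)
river: ρ → (13,21,-1)
river: ρ → (-1,21,13)
river: ρ → (13,5,-9)
closes: descent 0, river 10
min |a| on river = 1

1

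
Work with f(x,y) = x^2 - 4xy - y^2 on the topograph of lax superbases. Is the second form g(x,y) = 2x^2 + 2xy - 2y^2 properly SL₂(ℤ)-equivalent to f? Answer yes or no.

D₁ = 20, D₂ = 20
river cycle of f (length 2): (-1, 4, 1), (1, 4, -1)
river cycle of g (length 2): (-2, 2, 2), (2, 2, -2)
cycles differ ⇒ inequivalent

no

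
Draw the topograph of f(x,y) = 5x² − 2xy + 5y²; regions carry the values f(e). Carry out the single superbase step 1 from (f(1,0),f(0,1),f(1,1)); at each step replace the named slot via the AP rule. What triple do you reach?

start (5,5,8) = (f(1,0),f(0,1),f(1,1))
replace slot 1: 2·(5+8) − 5 = 21 → (21,5,8)

21,5,8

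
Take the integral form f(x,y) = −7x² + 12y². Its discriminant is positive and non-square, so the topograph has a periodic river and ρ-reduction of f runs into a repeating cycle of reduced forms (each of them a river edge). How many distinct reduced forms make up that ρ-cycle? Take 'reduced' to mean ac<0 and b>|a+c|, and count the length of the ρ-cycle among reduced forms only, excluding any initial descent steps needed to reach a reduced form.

D = 336, ⌊√D⌋ = 18
descent: ρ → (12,0,-7)
descent: ρ → (-7,14,5)  [lands on river]
river: ρ → (5,16,-4)
river: ρ → (-4,16,5)
river: ρ → (5,14,-7)
ρ-cycle length = 4 (tail of 2 descent steps not counted)

4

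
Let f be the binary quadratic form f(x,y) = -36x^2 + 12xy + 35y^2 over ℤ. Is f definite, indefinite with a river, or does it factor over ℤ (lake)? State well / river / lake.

D = b²−4ac = 12² − 4·(-36)·35 = 5184
D = 72² is a perfect square ⇒ form factors over ℤ ⇒ lakes

lake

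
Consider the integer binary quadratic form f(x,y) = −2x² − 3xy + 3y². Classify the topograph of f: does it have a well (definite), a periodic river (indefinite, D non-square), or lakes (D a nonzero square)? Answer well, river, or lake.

D = b²−4ac = (-3)² − 4·(-2)·3 = 33
D > 0 non-square ⇒ indefinite ⇒ periodic river

river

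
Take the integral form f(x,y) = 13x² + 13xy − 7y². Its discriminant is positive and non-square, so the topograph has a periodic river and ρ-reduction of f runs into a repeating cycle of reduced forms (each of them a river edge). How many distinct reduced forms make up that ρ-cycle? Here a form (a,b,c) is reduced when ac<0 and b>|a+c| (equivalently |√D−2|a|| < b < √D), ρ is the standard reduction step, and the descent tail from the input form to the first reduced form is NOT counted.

D = 533, ⌊√D⌋ = 23
river: ρ → (-7,15,11)
river: ρ → (11,7,-11)
river: ρ → (-11,15,7)
river: ρ → (7,13,-13)
river: ρ → (-13,13,7)
river: ρ → (7,15,-11)
river: ρ → (-11,7,11)
river: ρ → (11,15,-7)
river: ρ → (-7,13,13)
river: ρ → (13,13,-7)
ρ-cycle length = 10 (tail of 0 descent steps not counted)

10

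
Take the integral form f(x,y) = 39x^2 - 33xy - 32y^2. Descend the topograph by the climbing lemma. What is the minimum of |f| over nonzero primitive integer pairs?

descent: ρ → (-32,33,39)  [lands on river]
river: ρ → (39,45,-26)
river: ρ → (-26,59,25)
river: ρ → (25,41,-44)
river: ρ → (-44,47,22)
river: ρ → (22,41,-50)
river: ρ → (-50,59,13)
river: ρ → (13,71,-20)
river: ρ → (-20,49,46)
river: ρ → (46,43,-23)
river: ρ → (-23,49,40)
river: ρ → (40,31,-32)
closes: descent 1, river 12
min |a| on river = 13

13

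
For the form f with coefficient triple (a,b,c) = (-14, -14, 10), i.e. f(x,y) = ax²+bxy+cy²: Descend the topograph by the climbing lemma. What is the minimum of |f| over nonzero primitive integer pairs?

descent: ρ → (10,14,-14)  [lands on river]
river: ρ → (-14,14,10)
river: ρ → (10,26,-2)
river: ρ → (-2,26,10)
closes: descent 1, river 4
min |a| on river = 2

2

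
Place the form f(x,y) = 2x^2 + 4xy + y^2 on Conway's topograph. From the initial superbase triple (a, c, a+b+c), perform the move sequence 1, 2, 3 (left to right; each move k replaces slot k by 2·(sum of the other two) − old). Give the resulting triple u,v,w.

start (2,1,7) = (f(1,0),f(0,1),f(1,1))
replace slot 1: 2·(1+7) − 2 = 14 → (14,1,7)
replace slot 2: 2·(14+7) − 1 = 41 → (14,41,7)
replace slot 3: 2·(14+41) − 7 = 103 → (14,41,103)

14,41,103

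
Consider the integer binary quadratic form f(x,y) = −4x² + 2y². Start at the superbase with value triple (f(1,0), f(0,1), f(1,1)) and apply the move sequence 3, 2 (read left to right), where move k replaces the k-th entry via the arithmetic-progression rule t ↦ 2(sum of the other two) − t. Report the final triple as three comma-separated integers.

start (-4,2,-2) = (f(1,0),f(0,1),f(1,1))
replace slot 3: 2·((-4)+2) − (-2) = -2 → (-4,2,-2)
replace slot 2: 2·((-4)+(-2)) − 2 = -14 → (-4,-14,-2)

-4,-14,-2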